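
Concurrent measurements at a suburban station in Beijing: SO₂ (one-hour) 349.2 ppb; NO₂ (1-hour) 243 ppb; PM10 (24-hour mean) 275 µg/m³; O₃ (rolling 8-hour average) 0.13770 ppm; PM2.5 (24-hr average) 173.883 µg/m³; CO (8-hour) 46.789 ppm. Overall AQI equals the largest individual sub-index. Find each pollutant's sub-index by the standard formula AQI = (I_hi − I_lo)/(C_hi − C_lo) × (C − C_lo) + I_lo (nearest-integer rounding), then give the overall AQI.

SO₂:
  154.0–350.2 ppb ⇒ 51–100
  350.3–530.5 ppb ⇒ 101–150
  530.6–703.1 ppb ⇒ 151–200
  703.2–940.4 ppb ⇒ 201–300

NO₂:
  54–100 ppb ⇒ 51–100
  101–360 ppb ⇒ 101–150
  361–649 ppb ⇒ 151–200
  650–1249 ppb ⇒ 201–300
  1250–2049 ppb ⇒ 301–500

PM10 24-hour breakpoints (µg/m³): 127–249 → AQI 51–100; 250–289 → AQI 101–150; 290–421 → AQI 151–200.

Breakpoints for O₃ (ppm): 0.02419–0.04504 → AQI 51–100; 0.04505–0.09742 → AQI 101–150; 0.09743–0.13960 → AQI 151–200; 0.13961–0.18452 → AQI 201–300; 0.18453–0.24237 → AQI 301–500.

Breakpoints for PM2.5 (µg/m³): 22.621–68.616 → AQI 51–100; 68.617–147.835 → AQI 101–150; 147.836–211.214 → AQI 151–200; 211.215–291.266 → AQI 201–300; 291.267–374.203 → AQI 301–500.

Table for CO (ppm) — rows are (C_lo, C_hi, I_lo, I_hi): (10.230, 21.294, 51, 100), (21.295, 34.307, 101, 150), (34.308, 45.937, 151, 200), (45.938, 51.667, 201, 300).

216

SO₂: 349.2 ∈ [154.0, 350.2] ↔ index [51, 100].
51 + (349.2−154.0)·(100−51)/(350.2−154.0) = 51 + 195.2·49/196.2 ≈ 99.75, so AQI = 100.
NO₂ 243: bracket 101–360 → index 101–150; slope 49/259, offset 142.
AQI = 101 + 49/259·142 ≈ 127.86 ⇒ 128.
PM10: 275 lies in 250–289, so I_lo=101, I_hi=150, C_lo=250, C_hi=289.
(150−101)/(289−250) × (275−250) + 101 = 49/39 × 25 + 101 ≈ 132.41 → 132.
O₃: 0.13770 ∈ [0.09743, 0.13960] ↔ index [151, 200].
151 + (0.13770−0.09743)·(200−151)/(0.13960−0.09743) = 151 + 0.04027·49/0.04217 ≈ 197.79, so AQI = 198.
PM2.5 173.883: bracket 147.836–211.214 → index 151–200; slope 49/63.378, offset 26.047.
AQI = 151 + 49/63.378·26.047 ≈ 171.14 ⇒ 171.
CO 46.789: bracket 45.938–51.667 → index 201–300; slope 99/5.729, offset 0.851.
AQI = 201 + 99/5.729·0.851 ≈ 215.71 ⇒ 216.
Sub-indices: SO₂→100, NO₂→128, PM10→132, O₃→198, PM2.5→171, CO→216. Overall AQI = max = 216; dominant pollutant is CO.
AQI 216: Very Unhealthy.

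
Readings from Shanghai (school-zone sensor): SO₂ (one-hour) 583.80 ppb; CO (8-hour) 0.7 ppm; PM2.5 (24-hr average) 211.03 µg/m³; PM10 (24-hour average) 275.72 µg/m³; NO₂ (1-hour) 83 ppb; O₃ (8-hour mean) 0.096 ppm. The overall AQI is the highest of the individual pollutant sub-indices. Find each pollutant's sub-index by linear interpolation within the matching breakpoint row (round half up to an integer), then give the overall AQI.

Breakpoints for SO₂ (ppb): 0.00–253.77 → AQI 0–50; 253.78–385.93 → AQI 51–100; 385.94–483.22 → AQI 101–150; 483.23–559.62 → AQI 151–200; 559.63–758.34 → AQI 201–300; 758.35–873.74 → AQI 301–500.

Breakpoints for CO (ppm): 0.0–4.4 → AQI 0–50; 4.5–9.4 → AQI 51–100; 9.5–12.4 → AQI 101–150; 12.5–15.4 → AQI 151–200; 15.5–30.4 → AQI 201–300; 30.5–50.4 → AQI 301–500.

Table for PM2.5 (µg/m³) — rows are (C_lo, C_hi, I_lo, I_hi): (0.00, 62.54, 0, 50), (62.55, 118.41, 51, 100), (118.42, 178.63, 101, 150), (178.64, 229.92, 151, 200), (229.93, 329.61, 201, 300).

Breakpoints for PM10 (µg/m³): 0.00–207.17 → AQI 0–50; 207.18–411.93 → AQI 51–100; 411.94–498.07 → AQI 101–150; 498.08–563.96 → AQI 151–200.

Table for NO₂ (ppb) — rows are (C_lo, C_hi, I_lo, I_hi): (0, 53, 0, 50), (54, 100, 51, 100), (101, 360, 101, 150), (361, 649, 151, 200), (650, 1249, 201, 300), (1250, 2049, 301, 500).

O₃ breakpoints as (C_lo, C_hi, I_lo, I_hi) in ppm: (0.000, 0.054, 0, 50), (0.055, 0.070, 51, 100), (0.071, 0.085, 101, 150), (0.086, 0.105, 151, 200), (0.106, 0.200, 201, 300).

SO₂: 583.80 ∈ [559.63, 758.34] ↔ index [201, 300].
201 + (583.80−559.63)·(300−201)/(758.34−559.63) = 201 + 24.17·99/198.71 ≈ 213.04, so AQI = 213.
CO: row 0.0–4.4 (AQI 0–50). (50−0)·(0.7−0.0)/(4.4−0.0) + 0 = 50·0.7/4.4 + 0 ≈ 7.95 → 8.
PM2.5: 211.03 lies in 178.64–229.92, so I_lo=151, I_hi=200, C_lo=178.64, C_hi=229.92.
(200−151)/(229.92−178.64) × (211.03−178.64) + 151 = 49/51.28 × 32.39 + 151 ≈ 181.95 → 182.
PM10: row 207.18–411.93 (AQI 51–100). (100−51)·(275.72−207.18)/(411.93−207.18) + 51 = 49·68.54/204.75 + 51 ≈ 67.40 → 67.
NO₂: row 54–100 (AQI 51–100). (100−51)·(83−54)/(100−54) + 51 = 49·29/46 + 51 ≈ 81.89 → 82.
O₃ 0.096: bracket 0.086–0.105 → index 151–200; slope 49/0.019, offset 0.010.
AQI = 151 + 49/0.019·0.010 ≈ 176.79 ⇒ 177.
Sub-indices: SO₂→213, CO→8, PM2.5→182, PM10→67, NO₂→82, O₃→177. Overall AQI = max = 213; dominant pollutant is SO₂.
AQI 213: Very Unhealthy.

213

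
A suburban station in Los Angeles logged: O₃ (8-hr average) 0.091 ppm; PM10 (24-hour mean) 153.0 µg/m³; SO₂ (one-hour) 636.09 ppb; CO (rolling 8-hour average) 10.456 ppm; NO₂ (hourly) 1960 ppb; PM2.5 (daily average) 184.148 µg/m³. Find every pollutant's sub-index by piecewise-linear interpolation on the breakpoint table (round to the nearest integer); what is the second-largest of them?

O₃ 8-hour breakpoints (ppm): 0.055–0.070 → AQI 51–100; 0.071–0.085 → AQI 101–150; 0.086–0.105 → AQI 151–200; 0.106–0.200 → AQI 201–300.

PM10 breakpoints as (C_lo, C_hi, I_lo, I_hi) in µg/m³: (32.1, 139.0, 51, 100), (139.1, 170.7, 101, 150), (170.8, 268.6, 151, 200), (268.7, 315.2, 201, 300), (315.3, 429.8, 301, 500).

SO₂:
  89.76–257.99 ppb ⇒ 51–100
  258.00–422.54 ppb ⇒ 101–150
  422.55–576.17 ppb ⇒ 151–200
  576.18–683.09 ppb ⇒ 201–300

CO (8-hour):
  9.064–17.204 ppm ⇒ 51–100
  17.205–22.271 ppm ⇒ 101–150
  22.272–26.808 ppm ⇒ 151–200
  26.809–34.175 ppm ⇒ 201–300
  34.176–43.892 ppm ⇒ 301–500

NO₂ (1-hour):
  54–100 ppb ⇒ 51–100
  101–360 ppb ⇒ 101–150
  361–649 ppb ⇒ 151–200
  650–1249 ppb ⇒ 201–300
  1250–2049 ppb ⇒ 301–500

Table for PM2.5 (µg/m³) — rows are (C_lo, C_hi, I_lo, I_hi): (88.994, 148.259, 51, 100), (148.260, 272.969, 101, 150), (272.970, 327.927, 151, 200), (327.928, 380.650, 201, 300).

256

O₃: 0.091 lies in 0.086–0.105, so I_lo=151, I_hi=200, C_lo=0.086, C_hi=0.105.
(200−151)/(0.105−0.086) × (0.091−0.086) + 151 = 49/0.019 × 0.005 + 151 ≈ 163.89 → 164.
PM10: 153.0 lies in 139.1–170.7, so I_lo=101, I_hi=150, C_lo=139.1, C_hi=170.7.
(150−101)/(170.7−139.1) × (153.0−139.1) + 101 = 49/31.6 × 13.9 + 101 ≈ 122.55 → 123.
SO₂: 636.09 lies in 576.18–683.09, so I_lo=201, I_hi=300, C_lo=576.18, C_hi=683.09.
(300−201)/(683.09−576.18) × (636.09−576.18) + 201 = 99/106.91 × 59.91 + 201 ≈ 256.48 → 256.
CO 10.456: bracket 9.064–17.204 → index 51–100; slope 49/8.140, offset 1.392.
AQI = 51 + 49/8.140·1.392 ≈ 59.38 ⇒ 59.
NO₂: 1960 ∈ [1250, 2049] ↔ index [301, 500].
301 + (1960−1250)·(500−301)/(2049−1250) = 301 + 710·199/799 ≈ 477.83, so AQI = 478.
PM2.5: 184.148 lies in 148.260–272.969, so I_lo=101, I_hi=150, C_lo=148.260, C_hi=272.969.
(150−101)/(272.969−148.260) × (184.148−148.260) + 101 = 49/124.709 × 35.888 + 101 ≈ 115.10 → 115.
Sub-indices: O₃→164, PM10→123, SO₂→256, CO→59, NO₂→478, PM2.5→115. Ranked high→low: 478, 256, 164, 123, 115, 59. Second-highest sub-index = 256.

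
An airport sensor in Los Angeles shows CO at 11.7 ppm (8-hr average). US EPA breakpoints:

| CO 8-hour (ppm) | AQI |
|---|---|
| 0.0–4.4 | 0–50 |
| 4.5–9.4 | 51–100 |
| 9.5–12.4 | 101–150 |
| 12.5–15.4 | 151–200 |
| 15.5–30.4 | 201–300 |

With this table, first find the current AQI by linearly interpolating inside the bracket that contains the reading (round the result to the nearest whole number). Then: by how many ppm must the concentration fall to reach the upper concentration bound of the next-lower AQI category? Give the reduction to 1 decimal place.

CO 11.7: bracket 9.5–12.4 → index 101–150; slope 49/2.9, offset 2.2.
AQI = 101 + 49/2.9·2.2 ≈ 138.17 ⇒ 138.
Current AQI 138 is in the Unhealthy for Sensitive Groups range (101–150). The next-lower category tops out at AQI 100, whose upper concentration bound is 9.4 ppm.
Reduction needed = 11.7 − 9.4 = 2.3 ppm.

2.3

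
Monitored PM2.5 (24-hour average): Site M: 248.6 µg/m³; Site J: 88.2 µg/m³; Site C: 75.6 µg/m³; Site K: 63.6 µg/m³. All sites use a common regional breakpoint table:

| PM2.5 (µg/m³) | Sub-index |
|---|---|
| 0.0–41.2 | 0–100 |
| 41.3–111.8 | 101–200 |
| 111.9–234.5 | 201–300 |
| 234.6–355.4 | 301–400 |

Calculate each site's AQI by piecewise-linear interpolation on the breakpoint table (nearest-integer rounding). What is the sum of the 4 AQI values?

Site M: 248.6 lies in 234.6–355.4, so I_lo=301, I_hi=400, C_lo=234.6, C_hi=355.4.
(400−301)/(355.4−234.6) × (248.6−234.6) + 301 = 99/120.8 × 14.0 + 301 ≈ 312.47 → 312.
Site J: 88.2 lies in 41.3–111.8, so I_lo=101, I_hi=200, C_lo=41.3, C_hi=111.8.
(200−101)/(111.8−41.3) × (88.2−41.3) + 101 = 99/70.5 × 46.9 + 101 ≈ 166.86 → 167.
Site C: row 41.3–111.8 (AQI 101–200). (200−101)·(75.6−41.3)/(111.8−41.3) + 101 = 99·34.3/70.5 + 101 ≈ 149.17 → 149.
Site K: 63.6 ∈ [41.3, 111.8] ↔ index [101, 200].
101 + (63.6−41.3)·(200−101)/(111.8−41.3) = 101 + 22.3·99/70.5 ≈ 132.31, so AQI = 132.
AQIs: Site M=312, Site J=167, Site C=149, Site K=132. Sum = 312 + 167 + 149 + 132 = 760.

760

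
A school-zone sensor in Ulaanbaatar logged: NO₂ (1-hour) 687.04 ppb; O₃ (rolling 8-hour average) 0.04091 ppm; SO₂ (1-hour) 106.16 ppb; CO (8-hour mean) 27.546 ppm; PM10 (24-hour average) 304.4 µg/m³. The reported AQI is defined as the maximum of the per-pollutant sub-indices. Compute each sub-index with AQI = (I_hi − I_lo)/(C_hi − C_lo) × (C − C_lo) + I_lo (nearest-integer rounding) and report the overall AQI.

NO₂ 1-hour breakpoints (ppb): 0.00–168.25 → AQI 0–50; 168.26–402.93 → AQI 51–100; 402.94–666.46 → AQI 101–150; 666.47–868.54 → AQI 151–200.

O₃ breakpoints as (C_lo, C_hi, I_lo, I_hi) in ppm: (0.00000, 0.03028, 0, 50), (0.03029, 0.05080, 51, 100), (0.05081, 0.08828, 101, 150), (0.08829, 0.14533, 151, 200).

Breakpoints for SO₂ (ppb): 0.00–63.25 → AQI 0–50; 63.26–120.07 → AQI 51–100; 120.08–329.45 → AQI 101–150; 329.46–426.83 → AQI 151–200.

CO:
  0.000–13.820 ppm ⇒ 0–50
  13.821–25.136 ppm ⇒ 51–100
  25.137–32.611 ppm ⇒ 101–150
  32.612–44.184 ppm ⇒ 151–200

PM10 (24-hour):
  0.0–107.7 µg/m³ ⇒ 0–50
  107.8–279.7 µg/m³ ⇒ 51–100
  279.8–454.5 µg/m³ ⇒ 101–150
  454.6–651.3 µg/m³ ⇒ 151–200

NO₂: 687.04 lies in 666.47–868.54, so I_lo=151, I_hi=200, C_lo=666.47, C_hi=868.54.
(200−151)/(868.54−666.47) × (687.04−666.47) + 151 = 49/202.07 × 20.57 + 151 ≈ 155.99 → 156.
O₃ 0.04091: bracket 0.03029–0.05080 → index 51–100; slope 49/0.02051, offset 0.01062.
AQI = 51 + 49/0.02051·0.01062 ≈ 76.37 ⇒ 76.
SO₂: 106.16 lies in 63.26–120.07, so I_lo=51, I_hi=100, C_lo=63.26, C_hi=120.07.
(100−51)/(120.07−63.26) × (106.16−63.26) + 51 = 49/56.81 × 42.90 + 51 ≈ 88.00 → 88.
CO: 27.546 ∈ [25.137, 32.611] ↔ index [101, 150].
101 + (27.546−25.137)·(150−101)/(32.611−25.137) = 101 + 2.409·49/7.474 ≈ 116.79, so AQI = 117.
PM10: 304.4 lies in 279.8–454.5, so I_lo=101, I_hi=150, C_lo=279.8, C_hi=454.5.
(150−101)/(454.5−279.8) × (304.4−279.8) + 101 = 49/174.7 × 24.6 + 101 ≈ 107.90 → 108.
Sub-indices: NO₂→156, O₃→76, SO₂→88, CO→117, PM10→108. Overall AQI = max = 156; dominant pollutant is NO₂.

156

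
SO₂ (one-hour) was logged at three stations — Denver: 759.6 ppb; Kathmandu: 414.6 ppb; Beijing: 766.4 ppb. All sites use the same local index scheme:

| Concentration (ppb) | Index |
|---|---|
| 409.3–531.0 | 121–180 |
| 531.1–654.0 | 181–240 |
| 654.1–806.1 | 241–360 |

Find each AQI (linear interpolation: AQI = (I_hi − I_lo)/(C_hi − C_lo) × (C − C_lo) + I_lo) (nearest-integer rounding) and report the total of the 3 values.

777

Denver: 759.6 lies in 654.1–806.1, so I_lo=241, I_hi=360, C_lo=654.1, C_hi=806.1.
(360−241)/(806.1−654.1) × (759.6−654.1) + 241 = 119/152.0 × 105.5 + 241 ≈ 323.60 → 324.
Kathmandu: 414.6 ∈ [409.3, 531.0] ↔ index [121, 180].
121 + (414.6−409.3)·(180−121)/(531.0−409.3) = 121 + 5.3·59/121.7 ≈ 123.57, so AQI = 124.
Beijing: 766.4 lies in 654.1–806.1, so I_lo=241, I_hi=360, C_lo=654.1, C_hi=806.1.
(360−241)/(806.1−654.1) × (766.4−654.1) + 241 = 119/152.0 × 112.3 + 241 ≈ 328.92 → 329.
AQIs: Denver=324, Kathmandu=124, Beijing=329. Sum = 324 + 124 + 329 = 777.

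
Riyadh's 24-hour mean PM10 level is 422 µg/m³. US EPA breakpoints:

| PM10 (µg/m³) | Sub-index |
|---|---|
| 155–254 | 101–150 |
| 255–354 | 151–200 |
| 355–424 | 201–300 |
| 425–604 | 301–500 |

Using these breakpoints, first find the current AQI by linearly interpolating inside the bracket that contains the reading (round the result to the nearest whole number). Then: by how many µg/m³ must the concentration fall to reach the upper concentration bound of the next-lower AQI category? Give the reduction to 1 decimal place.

68.0

PM10: row 355–424 (AQI 201–300). (300−201)·(422−355)/(424−355) + 201 = 99·67/69 + 201 ≈ 297.13 → 297.
Current AQI 297 is in the Very Unhealthy range (201–300). The next-lower category tops out at AQI 200, whose upper concentration bound is 354 µg/m³.
Reduction needed = 422 − 354 = 68.0 µg/m³.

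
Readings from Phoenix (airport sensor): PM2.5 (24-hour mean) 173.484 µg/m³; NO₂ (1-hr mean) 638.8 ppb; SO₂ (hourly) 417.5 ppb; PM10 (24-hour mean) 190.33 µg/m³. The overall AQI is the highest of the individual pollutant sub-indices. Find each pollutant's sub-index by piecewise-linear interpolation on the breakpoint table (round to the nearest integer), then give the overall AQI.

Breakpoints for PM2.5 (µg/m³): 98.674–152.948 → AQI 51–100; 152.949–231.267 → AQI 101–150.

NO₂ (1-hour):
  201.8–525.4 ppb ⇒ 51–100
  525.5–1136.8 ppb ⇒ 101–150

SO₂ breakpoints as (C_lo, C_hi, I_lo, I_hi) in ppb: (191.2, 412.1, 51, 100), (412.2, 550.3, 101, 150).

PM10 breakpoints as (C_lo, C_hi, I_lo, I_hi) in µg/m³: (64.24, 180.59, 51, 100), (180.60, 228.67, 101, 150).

114

PM2.5: 173.484 ∈ [152.949, 231.267] ↔ index [101, 150].
101 + (173.484−152.949)·(150−101)/(231.267−152.949) = 101 + 20.535·49/78.318 ≈ 113.85, so AQI = 114.
NO₂: 638.8 lies in 525.5–1136.8, so I_lo=101, I_hi=150, C_lo=525.5, C_hi=1136.8.
(150−101)/(1136.8−525.5) × (638.8−525.5) + 101 = 49/611.3 × 113.3 + 101 ≈ 110.08 → 110.
SO₂: 417.5 lies in 412.2–550.3, so I_lo=101, I_hi=150, C_lo=412.2, C_hi=550.3.
(150−101)/(550.3−412.2) × (417.5−412.2) + 101 = 49/138.1 × 5.3 + 101 ≈ 102.88 → 103.
PM10 190.33: bracket 180.60–228.67 → index 101–150; slope 49/48.07, offset 9.73.
AQI = 101 + 49/48.07·9.73 ≈ 110.92 ⇒ 111.
Sub-indices: PM2.5→114, NO₂→110, SO₂→103, PM10→111. Overall AQI = max = 114; dominant pollutant is PM2.5.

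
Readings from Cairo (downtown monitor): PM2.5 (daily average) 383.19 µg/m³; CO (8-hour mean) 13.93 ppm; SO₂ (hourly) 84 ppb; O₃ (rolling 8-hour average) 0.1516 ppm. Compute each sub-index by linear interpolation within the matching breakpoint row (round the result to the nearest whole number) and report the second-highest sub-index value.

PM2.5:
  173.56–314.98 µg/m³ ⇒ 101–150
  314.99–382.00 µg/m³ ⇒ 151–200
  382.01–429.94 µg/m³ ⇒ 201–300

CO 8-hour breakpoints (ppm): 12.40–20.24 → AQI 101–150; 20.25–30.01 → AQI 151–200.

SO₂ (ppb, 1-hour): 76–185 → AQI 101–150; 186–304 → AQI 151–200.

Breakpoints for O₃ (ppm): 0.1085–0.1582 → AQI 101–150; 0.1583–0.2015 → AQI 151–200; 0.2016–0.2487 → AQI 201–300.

143

PM2.5: 383.19 lies in 382.01–429.94, so I_lo=201, I_hi=300, C_lo=382.01, C_hi=429.94.
(300−201)/(429.94−382.01) × (383.19−382.01) + 201 = 99/47.93 × 1.18 + 201 ≈ 203.44 → 203.
CO: 13.93 lies in 12.40–20.24, so I_lo=101, I_hi=150, C_lo=12.40, C_hi=20.24.
(150−101)/(20.24−12.40) × (13.93−12.40) + 101 = 49/7.84 × 1.53 + 101 ≈ 110.56 → 111.
SO₂: 84 lies in 76–185, so I_lo=101, I_hi=150, C_lo=76, C_hi=185.
(150−101)/(185−76) × (84−76) + 101 = 49/109 × 8 + 101 ≈ 104.60 → 105.
O₃ 0.1516: bracket 0.1085–0.1582 → index 101–150; slope 49/0.0497, offset 0.0431.
AQI = 101 + 49/0.0497·0.0431 ≈ 143.49 ⇒ 143.
Sub-indices: PM2.5→203, CO→111, SO₂→105, O₃→143. Ranked high→low: 203, 143, 111, 105. Second-highest sub-index = 143.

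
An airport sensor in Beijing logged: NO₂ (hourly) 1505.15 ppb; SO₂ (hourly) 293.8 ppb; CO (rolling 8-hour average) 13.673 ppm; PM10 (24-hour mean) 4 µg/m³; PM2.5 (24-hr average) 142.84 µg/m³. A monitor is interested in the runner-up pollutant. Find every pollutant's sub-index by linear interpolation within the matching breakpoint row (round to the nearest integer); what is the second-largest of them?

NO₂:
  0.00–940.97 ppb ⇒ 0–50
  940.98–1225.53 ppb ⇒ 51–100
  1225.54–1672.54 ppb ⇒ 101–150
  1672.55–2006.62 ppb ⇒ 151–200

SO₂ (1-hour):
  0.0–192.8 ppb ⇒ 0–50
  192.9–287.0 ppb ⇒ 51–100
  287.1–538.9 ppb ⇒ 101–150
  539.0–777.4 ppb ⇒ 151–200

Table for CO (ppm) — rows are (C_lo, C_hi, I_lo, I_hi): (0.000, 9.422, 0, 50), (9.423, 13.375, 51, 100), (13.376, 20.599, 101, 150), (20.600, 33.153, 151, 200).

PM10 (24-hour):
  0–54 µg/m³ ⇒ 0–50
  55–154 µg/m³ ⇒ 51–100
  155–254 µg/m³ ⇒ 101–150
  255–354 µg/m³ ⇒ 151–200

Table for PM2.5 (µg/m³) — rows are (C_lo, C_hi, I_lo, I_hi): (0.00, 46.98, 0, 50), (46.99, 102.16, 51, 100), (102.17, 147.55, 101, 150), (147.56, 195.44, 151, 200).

NO₂: 1505.15 lies in 1225.54–1672.54, so I_lo=101, I_hi=150, C_lo=1225.54, C_hi=1672.54.
(150−101)/(1672.54−1225.54) × (1505.15−1225.54) + 101 = 49/447.00 × 279.61 + 101 ≈ 131.65 → 132.
SO₂: 293.8 ∈ [287.1, 538.9] ↔ index [101, 150].
101 + (293.8−287.1)·(150−101)/(538.9−287.1) = 101 + 6.7·49/251.8 ≈ 102.30, so AQI = 102.
CO: 13.673 lies in 13.376–20.599, so I_lo=101, I_hi=150, C_lo=13.376, C_hi=20.599.
(150−101)/(20.599−13.376) × (13.673−13.376) + 101 = 49/7.223 × 0.297 + 101 ≈ 103.01 → 103.
PM10 4: bracket 0–54 → index 0–50; slope 50/54, offset 4.
AQI = 0 + 50/54·4 ≈ 3.70 ⇒ 4.
PM2.5: 142.84 lies in 102.17–147.55, so I_lo=101, I_hi=150, C_lo=102.17, C_hi=147.55.
(150−101)/(147.55−102.17) × (142.84−102.17) + 101 = 49/45.38 × 40.67 + 101 ≈ 144.91 → 145.
Sub-indices: NO₂→132, SO₂→102, CO→103, PM10→4, PM2.5→145. Ranked high→low: 145, 132, 103, 102, 4. Second-highest sub-index = 132.

132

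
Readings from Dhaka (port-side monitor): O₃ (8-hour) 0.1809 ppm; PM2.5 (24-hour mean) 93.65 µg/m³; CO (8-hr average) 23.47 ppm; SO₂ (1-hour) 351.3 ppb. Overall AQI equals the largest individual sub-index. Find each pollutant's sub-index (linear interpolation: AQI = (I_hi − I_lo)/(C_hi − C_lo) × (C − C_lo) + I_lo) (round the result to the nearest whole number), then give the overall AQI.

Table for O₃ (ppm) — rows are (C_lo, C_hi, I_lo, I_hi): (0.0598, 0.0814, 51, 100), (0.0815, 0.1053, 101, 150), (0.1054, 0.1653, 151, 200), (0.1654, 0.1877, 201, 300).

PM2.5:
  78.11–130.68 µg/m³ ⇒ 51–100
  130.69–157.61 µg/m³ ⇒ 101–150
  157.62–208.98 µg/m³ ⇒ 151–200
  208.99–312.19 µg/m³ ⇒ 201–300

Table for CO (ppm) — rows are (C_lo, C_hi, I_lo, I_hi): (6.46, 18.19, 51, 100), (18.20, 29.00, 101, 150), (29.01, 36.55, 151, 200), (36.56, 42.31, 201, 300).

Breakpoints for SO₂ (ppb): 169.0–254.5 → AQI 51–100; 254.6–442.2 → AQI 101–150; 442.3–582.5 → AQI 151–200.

O₃: 0.1809 lies in 0.1654–0.1877, so I_lo=201, I_hi=300, C_lo=0.1654, C_hi=0.1877.
(300−201)/(0.1877−0.1654) × (0.1809−0.1654) + 201 = 99/0.0223 × 0.0155 + 201 ≈ 269.81 → 270.
PM2.5: 93.65 lies in 78.11–130.68, so I_lo=51, I_hi=100, C_lo=78.11, C_hi=130.68.
(100−51)/(130.68−78.11) × (93.65−78.11) + 51 = 49/52.57 × 15.54 + 51 ≈ 65.48 → 65.
CO: 23.47 ∈ [18.20, 29.00] ↔ index [101, 150].
101 + (23.47−18.20)·(150−101)/(29.00−18.20) = 101 + 5.27·49/10.80 ≈ 124.91, so AQI = 125.
SO₂: 351.3 lies in 254.6–442.2, so I_lo=101, I_hi=150, C_lo=254.6, C_hi=442.2.
(150−101)/(442.2−254.6) × (351.3−254.6) + 101 = 49/187.6 × 96.7 + 101 ≈ 126.26 → 126.
Sub-indices: O₃→270, PM2.5→65, CO→125, SO₂→126. Overall AQI = max = 270; dominant pollutant is O₃.
AQI 270: Very Unhealthy.

270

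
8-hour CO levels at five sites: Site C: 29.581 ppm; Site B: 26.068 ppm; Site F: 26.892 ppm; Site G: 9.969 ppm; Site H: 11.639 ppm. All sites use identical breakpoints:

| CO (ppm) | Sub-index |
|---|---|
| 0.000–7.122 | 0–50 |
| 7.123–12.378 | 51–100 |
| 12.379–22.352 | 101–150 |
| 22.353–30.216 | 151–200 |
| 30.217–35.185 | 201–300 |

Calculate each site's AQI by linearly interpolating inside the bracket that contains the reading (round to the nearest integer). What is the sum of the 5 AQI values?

Site C 29.581: bracket 22.353–30.216 → index 151–200; slope 49/7.863, offset 7.228.
AQI = 151 + 49/7.863·7.228 ≈ 196.04 ⇒ 196.
Site B: 26.068 lies in 22.353–30.216, so I_lo=151, I_hi=200, C_lo=22.353, C_hi=30.216.
(200−151)/(30.216−22.353) × (26.068−22.353) + 151 = 49/7.863 × 3.715 + 151 ≈ 174.15 → 174.
Site F: 26.892 lies in 22.353–30.216, so I_lo=151, I_hi=200, C_lo=22.353, C_hi=30.216.
(200−151)/(30.216−22.353) × (26.892−22.353) + 151 = 49/7.863 × 4.539 + 151 ≈ 179.29 → 179.
Site G: 9.969 ∈ [7.123, 12.378] ↔ index [51, 100].
51 + (9.969−7.123)·(100−51)/(12.378−7.123) = 51 + 2.846·49/5.255 ≈ 77.54, so AQI = 78.
Site H 11.639: bracket 7.123–12.378 → index 51–100; slope 49/5.255, offset 4.516.
AQI = 51 + 49/5.255·4.516 ≈ 93.11 ⇒ 93.
AQIs: Site C=196, Site B=174, Site F=179, Site G=78, Site H=93. Sum = 196 + 174 + 179 + 78 + 93 = 720.

720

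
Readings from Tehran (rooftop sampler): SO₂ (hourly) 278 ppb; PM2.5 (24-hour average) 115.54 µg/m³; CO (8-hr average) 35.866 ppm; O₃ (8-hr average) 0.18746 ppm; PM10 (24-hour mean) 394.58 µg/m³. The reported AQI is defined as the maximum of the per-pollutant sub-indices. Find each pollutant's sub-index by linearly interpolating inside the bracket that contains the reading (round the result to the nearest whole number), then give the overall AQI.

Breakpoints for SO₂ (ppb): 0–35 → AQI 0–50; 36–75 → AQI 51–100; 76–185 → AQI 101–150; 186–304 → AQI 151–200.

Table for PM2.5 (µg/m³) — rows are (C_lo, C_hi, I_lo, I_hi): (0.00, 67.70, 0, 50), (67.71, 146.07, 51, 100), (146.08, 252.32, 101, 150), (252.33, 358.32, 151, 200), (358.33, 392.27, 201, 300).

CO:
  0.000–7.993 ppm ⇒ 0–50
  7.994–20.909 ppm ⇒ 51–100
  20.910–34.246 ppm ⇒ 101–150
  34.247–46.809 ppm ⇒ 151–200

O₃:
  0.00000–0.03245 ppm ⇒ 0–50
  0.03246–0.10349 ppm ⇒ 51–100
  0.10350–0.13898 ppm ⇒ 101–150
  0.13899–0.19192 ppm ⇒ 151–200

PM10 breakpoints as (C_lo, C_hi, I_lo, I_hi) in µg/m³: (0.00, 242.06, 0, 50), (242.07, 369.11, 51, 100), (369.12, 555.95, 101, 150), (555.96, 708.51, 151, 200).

196

SO₂ 278: bracket 186–304 → index 151–200; slope 49/118, offset 92.
AQI = 151 + 49/118·92 ≈ 189.20 ⇒ 189.
PM2.5: 115.54 lies in 67.71–146.07, so I_lo=51, I_hi=100, C_lo=67.71, C_hi=146.07.
(100−51)/(146.07−67.71) × (115.54−67.71) + 51 = 49/78.36 × 47.83 + 51 ≈ 80.91 → 81.
CO: row 34.247–46.809 (AQI 151–200). (200−151)·(35.866−34.247)/(46.809−34.247) + 151 = 49·1.619/12.562 + 151 ≈ 157.32 → 157.
O₃: 0.18746 lies in 0.13899–0.19192, so I_lo=151, I_hi=200, C_lo=0.13899, C_hi=0.19192.
(200−151)/(0.19192−0.13899) × (0.18746−0.13899) + 151 = 49/0.05293 × 0.04847 + 151 ≈ 195.87 → 196.
PM10 394.58: bracket 369.12–555.95 → index 101–150; slope 49/186.83, offset 25.46.
AQI = 101 + 49/186.83·25.46 ≈ 107.68 ⇒ 108.
Sub-indices: SO₂→189, PM2.5→81, CO→157, O₃→196, PM10→108. Overall AQI = max = 196; dominant pollutant is O₃.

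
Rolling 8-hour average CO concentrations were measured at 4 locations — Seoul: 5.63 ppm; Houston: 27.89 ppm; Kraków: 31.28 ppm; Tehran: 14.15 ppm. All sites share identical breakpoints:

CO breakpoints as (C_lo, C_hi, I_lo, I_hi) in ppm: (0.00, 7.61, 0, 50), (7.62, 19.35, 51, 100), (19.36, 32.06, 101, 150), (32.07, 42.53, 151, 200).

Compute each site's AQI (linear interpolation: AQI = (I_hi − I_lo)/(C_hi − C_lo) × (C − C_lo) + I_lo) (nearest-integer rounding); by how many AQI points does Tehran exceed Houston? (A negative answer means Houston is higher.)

-56

Seoul 5.63: bracket 0.00–7.61 → index 0–50; slope 50/7.61, offset 5.63.
AQI = 0 + 50/7.61·5.63 ≈ 36.99 ⇒ 37.
Houston 27.89: bracket 19.36–32.06 → index 101–150; slope 49/12.70, offset 8.53.
AQI = 101 + 49/12.70·8.53 ≈ 133.91 ⇒ 134.
Kraków: 31.28 ∈ [19.36, 32.06] ↔ index [101, 150].
101 + (31.28−19.36)·(150−101)/(32.06−19.36) = 101 + 11.92·49/12.70 ≈ 146.99, so AQI = 147.
Tehran: 14.15 lies in 7.62–19.35, so I_lo=51, I_hi=100, C_lo=7.62, C_hi=19.35.
(100−51)/(19.35−7.62) × (14.15−7.62) + 51 = 49/11.73 × 6.53 + 51 ≈ 78.28 → 78.
AQIs: Seoul=37, Houston=134, Kraków=147, Tehran=78. Tehran (78) − Houston (134) = -56.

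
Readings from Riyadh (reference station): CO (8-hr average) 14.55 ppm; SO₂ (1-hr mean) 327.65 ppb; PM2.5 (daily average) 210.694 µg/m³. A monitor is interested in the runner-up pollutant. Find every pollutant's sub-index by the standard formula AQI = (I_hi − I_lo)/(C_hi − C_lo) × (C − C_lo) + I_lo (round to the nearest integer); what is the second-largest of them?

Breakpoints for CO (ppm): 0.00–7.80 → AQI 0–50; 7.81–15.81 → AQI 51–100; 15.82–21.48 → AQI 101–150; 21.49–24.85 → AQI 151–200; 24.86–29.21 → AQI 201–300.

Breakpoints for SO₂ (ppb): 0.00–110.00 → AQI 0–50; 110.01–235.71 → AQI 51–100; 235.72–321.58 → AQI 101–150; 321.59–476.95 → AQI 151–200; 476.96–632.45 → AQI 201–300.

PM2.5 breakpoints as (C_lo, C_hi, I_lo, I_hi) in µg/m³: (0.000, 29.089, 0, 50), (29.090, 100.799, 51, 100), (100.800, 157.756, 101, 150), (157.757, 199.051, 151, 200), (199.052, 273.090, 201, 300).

153

CO: 14.55 ∈ [7.81, 15.81] ↔ index [51, 100].
51 + (14.55−7.81)·(100−51)/(15.81−7.81) = 51 + 6.74·49/8.00 ≈ 92.28, so AQI = 92.
SO₂: 327.65 ∈ [321.59, 476.95] ↔ index [151, 200].
151 + (327.65−321.59)·(200−151)/(476.95−321.59) = 151 + 6.06·49/155.36 ≈ 152.91, so AQI = 153.
PM2.5: 210.694 ∈ [199.052, 273.090] ↔ index [201, 300].
201 + (210.694−199.052)·(300−201)/(273.090−199.052) = 201 + 11.642·99/74.038 ≈ 216.57, so AQI = 217.
Sub-indices: CO→92, SO₂→153, PM2.5→217. Ranked high→low: 217, 153, 92. Second-highest sub-index = 153.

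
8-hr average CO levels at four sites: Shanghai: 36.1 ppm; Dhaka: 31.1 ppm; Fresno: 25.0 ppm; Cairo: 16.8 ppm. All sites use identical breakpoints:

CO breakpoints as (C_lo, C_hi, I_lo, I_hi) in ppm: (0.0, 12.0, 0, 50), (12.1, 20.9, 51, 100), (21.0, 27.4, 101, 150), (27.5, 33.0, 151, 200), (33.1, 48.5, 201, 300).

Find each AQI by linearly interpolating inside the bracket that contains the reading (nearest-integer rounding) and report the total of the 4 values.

612

Shanghai 36.1: bracket 33.1–48.5 → index 201–300; slope 99/15.4, offset 3.0.
AQI = 201 + 99/15.4·3.0 ≈ 220.29 ⇒ 220.
Dhaka 31.1: bracket 27.5–33.0 → index 151–200; slope 49/5.5, offset 3.6.
AQI = 151 + 49/5.5·3.6 ≈ 183.07 ⇒ 183.
Fresno: 25.0 lies in 21.0–27.4, so I_lo=101, I_hi=150, C_lo=21.0, C_hi=27.4.
(150−101)/(27.4−21.0) × (25.0−21.0) + 101 = 49/6.4 × 4.0 + 101 ≈ 131.63 → 132.
Cairo: 16.8 ∈ [12.1, 20.9] ↔ index [51, 100].
51 + (16.8−12.1)·(100−51)/(20.9−12.1) = 51 + 4.7·49/8.8 ≈ 77.17, so AQI = 77.
AQIs: Shanghai=220, Dhaka=183, Fresno=132, Cairo=77. Sum = 220 + 183 + 132 + 77 = 612.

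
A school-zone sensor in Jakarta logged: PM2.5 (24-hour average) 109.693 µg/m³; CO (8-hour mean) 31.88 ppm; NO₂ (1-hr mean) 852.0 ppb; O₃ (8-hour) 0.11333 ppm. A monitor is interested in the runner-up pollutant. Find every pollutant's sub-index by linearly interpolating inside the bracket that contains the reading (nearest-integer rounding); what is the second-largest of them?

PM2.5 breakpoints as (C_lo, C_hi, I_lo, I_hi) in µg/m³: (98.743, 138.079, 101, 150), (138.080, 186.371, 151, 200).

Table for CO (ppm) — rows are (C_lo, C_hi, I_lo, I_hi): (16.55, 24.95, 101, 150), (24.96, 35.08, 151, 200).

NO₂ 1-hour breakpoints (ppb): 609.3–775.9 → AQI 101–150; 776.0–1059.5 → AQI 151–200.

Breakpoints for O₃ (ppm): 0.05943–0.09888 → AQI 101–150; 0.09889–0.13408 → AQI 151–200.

PM2.5: 109.693 ∈ [98.743, 138.079] ↔ index [101, 150].
101 + (109.693−98.743)·(150−101)/(138.079−98.743) = 101 + 10.950·49/39.336 ≈ 114.64, so AQI = 115.
CO: row 24.96–35.08 (AQI 151–200). (200−151)·(31.88−24.96)/(35.08−24.96) + 151 = 49·6.92/10.12 + 151 ≈ 184.51 → 185.
NO₂ 852.0: bracket 776.0–1059.5 → index 151–200; slope 49/283.5, offset 76.0.
AQI = 151 + 49/283.5·76.0 ≈ 164.14 ⇒ 164.
O₃ 0.11333: bracket 0.09889–0.13408 → index 151–200; slope 49/0.03519, offset 0.01444.
AQI = 151 + 49/0.03519·0.01444 ≈ 171.11 ⇒ 171.
Sub-indices: PM2.5→115, CO→185, NO₂→164, O₃→171. Ranked high→low: 185, 171, 164, 115. Second-highest sub-index = 171.

171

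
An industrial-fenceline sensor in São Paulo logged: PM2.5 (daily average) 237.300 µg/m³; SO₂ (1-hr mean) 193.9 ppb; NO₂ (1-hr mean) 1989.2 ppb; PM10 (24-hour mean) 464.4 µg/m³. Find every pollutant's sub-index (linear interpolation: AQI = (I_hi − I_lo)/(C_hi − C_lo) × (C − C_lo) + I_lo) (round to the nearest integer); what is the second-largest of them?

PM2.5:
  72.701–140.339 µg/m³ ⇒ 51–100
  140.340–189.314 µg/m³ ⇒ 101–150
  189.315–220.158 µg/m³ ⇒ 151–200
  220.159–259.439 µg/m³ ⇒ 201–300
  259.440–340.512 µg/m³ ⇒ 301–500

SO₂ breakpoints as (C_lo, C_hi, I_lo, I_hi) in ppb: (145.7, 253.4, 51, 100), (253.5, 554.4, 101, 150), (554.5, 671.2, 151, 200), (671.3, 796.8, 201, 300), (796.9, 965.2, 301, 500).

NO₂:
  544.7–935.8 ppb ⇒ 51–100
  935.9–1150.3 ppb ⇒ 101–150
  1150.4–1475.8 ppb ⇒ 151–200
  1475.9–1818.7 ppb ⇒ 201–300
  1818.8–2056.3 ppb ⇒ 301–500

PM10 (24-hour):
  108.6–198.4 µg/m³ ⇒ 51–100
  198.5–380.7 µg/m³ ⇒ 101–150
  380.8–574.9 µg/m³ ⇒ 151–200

PM2.5: 237.300 lies in 220.159–259.439, so I_lo=201, I_hi=300, C_lo=220.159, C_hi=259.439.
(300−201)/(259.439−220.159) × (237.300−220.159) + 201 = 99/39.280 × 17.141 + 201 ≈ 244.20 → 244.
SO₂: 193.9 ∈ [145.7, 253.4] ↔ index [51, 100].
51 + (193.9−145.7)·(100−51)/(253.4−145.7) = 51 + 48.2·49/107.7 ≈ 72.93, so AQI = 73.
NO₂ 1989.2: bracket 1818.8–2056.3 → index 301–500; slope 199/237.5, offset 170.4.
AQI = 301 + 199/237.5·170.4 ≈ 443.78 ⇒ 444.
PM10 464.4: bracket 380.8–574.9 → index 151–200; slope 49/194.1, offset 83.6.
AQI = 151 + 49/194.1·83.6 ≈ 172.10 ⇒ 172.
Sub-indices: PM2.5→244, SO₂→73, NO₂→444, PM10→172. Ranked high→low: 444, 244, 172, 73. Second-highest sub-index = 244.

244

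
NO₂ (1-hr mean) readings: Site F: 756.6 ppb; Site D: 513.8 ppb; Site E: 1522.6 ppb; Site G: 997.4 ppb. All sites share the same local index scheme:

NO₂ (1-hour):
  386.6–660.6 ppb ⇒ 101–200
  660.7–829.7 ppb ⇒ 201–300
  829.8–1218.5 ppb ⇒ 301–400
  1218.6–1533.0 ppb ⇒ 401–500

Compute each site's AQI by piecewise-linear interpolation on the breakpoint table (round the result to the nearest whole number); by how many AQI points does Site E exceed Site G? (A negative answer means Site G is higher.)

153

Site F: 756.6 lies in 660.7–829.7, so I_lo=201, I_hi=300, C_lo=660.7, C_hi=829.7.
(300−201)/(829.7−660.7) × (756.6−660.7) + 201 = 99/169.0 × 95.9 + 201 ≈ 257.18 → 257.
Site D 513.8: bracket 386.6–660.6 → index 101–200; slope 99/274.0, offset 127.2.
AQI = 101 + 99/274.0·127.2 ≈ 146.96 ⇒ 147.
Site E: 1522.6 lies in 1218.6–1533.0, so I_lo=401, I_hi=500, C_lo=1218.6, C_hi=1533.0.
(500−401)/(1533.0−1218.6) × (1522.6−1218.6) + 401 = 99/314.4 × 304.0 + 401 ≈ 496.73 → 497.
Site G: row 829.8–1218.5 (AQI 301–400). (400−301)·(997.4−829.8)/(1218.5−829.8) + 301 = 99·167.6/388.7 + 301 ≈ 343.69 → 344.
AQIs: Site F=257, Site D=147, Site E=497, Site G=344. Site E (497) − Site G (344) = 153.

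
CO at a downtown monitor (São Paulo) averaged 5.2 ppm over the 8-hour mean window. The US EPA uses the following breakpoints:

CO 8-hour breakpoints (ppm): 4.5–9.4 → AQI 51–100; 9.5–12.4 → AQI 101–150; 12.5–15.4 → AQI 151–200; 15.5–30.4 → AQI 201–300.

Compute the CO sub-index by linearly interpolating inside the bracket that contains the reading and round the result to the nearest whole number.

CO: 5.2 ∈ [4.5, 9.4] ↔ index [51, 100].
51 + (5.2−4.5)·(100−51)/(9.4−4.5) = 51 + 0.7·49/4.9 ≈ 58.00, so AQI = 58.

58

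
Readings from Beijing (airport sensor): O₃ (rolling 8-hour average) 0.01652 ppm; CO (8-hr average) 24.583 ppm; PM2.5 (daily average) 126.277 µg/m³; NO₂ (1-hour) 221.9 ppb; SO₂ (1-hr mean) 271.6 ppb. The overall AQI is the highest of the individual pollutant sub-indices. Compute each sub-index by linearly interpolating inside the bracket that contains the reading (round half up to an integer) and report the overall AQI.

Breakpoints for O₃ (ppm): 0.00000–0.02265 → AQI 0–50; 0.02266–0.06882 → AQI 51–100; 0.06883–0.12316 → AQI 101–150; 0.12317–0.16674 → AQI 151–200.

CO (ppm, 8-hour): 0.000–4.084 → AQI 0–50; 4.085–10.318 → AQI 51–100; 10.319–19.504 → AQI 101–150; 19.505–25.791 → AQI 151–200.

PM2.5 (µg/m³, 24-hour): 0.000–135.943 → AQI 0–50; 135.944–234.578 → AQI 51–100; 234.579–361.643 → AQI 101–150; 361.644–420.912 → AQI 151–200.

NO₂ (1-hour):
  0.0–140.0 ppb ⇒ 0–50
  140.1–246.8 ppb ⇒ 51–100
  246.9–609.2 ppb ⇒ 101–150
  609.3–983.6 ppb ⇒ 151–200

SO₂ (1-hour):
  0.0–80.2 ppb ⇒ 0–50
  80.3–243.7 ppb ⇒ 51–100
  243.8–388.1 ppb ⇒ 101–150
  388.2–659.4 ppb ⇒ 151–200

O₃: 0.01652 ∈ [0.00000, 0.02265] ↔ index [0, 50].
0 + (0.01652−0.00000)·(50−0)/(0.02265−0.00000) = 0 + 0.01652·50/0.02265 ≈ 36.47, so AQI = 36.
CO: row 19.505–25.791 (AQI 151–200). (200−151)·(24.583−19.505)/(25.791−19.505) + 151 = 49·5.078/6.286 + 151 ≈ 190.58 → 191.
PM2.5: 126.277 ∈ [0.000, 135.943] ↔ index [0, 50].
0 + (126.277−0.000)·(50−0)/(135.943−0.000) = 0 + 126.277·50/135.943 ≈ 46.44, so AQI = 46.
NO₂: 221.9 lies in 140.1–246.8, so I_lo=51, I_hi=100, C_lo=140.1, C_hi=246.8.
(100−51)/(246.8−140.1) × (221.9−140.1) + 51 = 49/106.7 × 81.8 + 51 ≈ 88.57 → 89.
SO₂: 271.6 ∈ [243.8, 388.1] ↔ index [101, 150].
101 + (271.6−243.8)·(150−101)/(388.1−243.8) = 101 + 27.8·49/144.3 ≈ 110.44, so AQI = 110.
Sub-indices: O₃→36, CO→191, PM2.5→46, NO₂→89, SO₂→110. Overall AQI = max = 191; dominant pollutant is CO.

191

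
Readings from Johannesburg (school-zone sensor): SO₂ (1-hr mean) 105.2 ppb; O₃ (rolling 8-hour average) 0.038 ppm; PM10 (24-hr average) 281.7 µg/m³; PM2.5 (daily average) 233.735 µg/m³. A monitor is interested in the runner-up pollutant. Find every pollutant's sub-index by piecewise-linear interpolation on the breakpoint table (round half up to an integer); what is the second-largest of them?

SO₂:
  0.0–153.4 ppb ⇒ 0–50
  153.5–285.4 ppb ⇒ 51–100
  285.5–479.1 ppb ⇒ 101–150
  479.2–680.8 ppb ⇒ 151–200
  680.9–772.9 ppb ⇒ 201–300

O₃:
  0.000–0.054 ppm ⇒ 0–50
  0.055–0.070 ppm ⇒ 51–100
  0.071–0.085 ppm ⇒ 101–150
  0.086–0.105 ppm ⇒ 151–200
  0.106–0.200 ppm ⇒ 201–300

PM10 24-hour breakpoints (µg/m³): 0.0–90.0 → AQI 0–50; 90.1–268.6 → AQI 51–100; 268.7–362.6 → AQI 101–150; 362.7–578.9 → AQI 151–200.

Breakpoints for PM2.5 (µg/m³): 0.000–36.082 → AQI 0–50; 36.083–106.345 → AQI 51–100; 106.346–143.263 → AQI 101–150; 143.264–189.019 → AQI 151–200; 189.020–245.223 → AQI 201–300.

108

SO₂ 105.2: bracket 0.0–153.4 → index 0–50; slope 50/153.4, offset 105.2.
AQI = 0 + 50/153.4·105.2 ≈ 34.29 ⇒ 34.
O₃ 0.038: bracket 0.000–0.054 → index 0–50; slope 50/0.054, offset 0.038.
AQI = 0 + 50/0.054·0.038 ≈ 35.19 ⇒ 35.
PM10: 281.7 ∈ [268.7, 362.6] ↔ index [101, 150].
101 + (281.7−268.7)·(150−101)/(362.6−268.7) = 101 + 13.0·49/93.9 ≈ 107.78, so AQI = 108.
PM2.5: row 189.020–245.223 (AQI 201–300). (300−201)·(233.735−189.020)/(245.223−189.020) + 201 = 99·44.715/56.203 + 201 ≈ 279.76 → 280.
Sub-indices: SO₂→34, O₃→35, PM10→108, PM2.5→280. Ranked high→low: 280, 108, 35, 34. Second-highest sub-index = 108.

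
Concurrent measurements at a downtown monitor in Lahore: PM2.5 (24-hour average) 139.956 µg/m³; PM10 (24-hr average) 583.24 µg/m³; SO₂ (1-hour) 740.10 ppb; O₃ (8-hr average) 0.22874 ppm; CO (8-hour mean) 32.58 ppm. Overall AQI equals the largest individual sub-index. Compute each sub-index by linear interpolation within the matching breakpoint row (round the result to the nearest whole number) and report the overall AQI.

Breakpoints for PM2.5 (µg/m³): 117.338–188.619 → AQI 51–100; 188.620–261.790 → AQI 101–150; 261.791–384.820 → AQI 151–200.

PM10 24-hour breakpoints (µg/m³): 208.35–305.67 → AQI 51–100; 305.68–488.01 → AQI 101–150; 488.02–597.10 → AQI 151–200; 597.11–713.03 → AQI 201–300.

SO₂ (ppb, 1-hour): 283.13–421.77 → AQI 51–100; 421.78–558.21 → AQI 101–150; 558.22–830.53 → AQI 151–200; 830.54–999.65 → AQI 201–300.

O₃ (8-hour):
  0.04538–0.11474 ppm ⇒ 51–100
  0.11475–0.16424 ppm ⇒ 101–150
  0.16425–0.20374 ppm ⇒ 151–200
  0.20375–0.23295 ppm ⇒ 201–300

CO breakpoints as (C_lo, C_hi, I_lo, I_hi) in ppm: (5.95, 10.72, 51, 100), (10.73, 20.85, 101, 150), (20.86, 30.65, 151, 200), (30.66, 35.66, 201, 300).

286

PM2.5 139.956: bracket 117.338–188.619 → index 51–100; slope 49/71.281, offset 22.618.
AQI = 51 + 49/71.281·22.618 ≈ 66.55 ⇒ 67.
PM10: 583.24 lies in 488.02–597.10, so I_lo=151, I_hi=200, C_lo=488.02, C_hi=597.10.
(200−151)/(597.10−488.02) × (583.24−488.02) + 151 = 49/109.08 × 95.22 + 151 ≈ 193.77 → 194.
SO₂: 740.10 ∈ [558.22, 830.53] ↔ index [151, 200].
151 + (740.10−558.22)·(200−151)/(830.53−558.22) = 151 + 181.88·49/272.31 ≈ 183.73, so AQI = 184.
O₃: 0.22874 ∈ [0.20375, 0.23295] ↔ index [201, 300].
201 + (0.22874−0.20375)·(300−201)/(0.23295−0.20375) = 201 + 0.02499·99/0.02920 ≈ 285.73, so AQI = 286.
CO: row 30.66–35.66 (AQI 201–300). (300−201)·(32.58−30.66)/(35.66−30.66) + 201 = 99·1.92/5.00 + 201 ≈ 239.02 → 239.
Sub-indices: PM2.5→67, PM10→194, SO₂→184, O₃→286, CO→239. Overall AQI = max = 286; dominant pollutant is O₃.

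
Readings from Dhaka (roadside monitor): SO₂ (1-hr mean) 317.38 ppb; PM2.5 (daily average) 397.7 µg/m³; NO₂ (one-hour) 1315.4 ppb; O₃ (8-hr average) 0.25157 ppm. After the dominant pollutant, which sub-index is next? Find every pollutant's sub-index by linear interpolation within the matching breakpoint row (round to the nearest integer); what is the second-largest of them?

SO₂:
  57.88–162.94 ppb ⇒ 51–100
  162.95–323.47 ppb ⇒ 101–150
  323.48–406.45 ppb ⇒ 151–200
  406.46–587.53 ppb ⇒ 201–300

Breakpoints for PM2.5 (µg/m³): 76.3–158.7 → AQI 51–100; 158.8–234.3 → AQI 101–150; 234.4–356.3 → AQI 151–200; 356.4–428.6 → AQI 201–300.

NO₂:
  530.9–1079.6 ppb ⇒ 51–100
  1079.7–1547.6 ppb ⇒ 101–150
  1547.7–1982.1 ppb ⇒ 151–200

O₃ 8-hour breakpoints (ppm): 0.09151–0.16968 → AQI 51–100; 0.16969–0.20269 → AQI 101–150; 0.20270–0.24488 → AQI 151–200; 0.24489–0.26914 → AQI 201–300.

SO₂ 317.38: bracket 162.95–323.47 → index 101–150; slope 49/160.52, offset 154.43.
AQI = 101 + 49/160.52·154.43 ≈ 148.14 ⇒ 148.
PM2.5: 397.7 lies in 356.4–428.6, so I_lo=201, I_hi=300, C_lo=356.4, C_hi=428.6.
(300−201)/(428.6−356.4) × (397.7−356.4) + 201 = 99/72.2 × 41.3 + 201 ≈ 257.63 → 258.
NO₂: 1315.4 ∈ [1079.7, 1547.6] ↔ index [101, 150].
101 + (1315.4−1079.7)·(150−101)/(1547.6−1079.7) = 101 + 235.7·49/467.9 ≈ 125.68, so AQI = 126.
O₃: 0.25157 ∈ [0.24489, 0.26914] ↔ index [201, 300].
201 + (0.25157−0.24489)·(300−201)/(0.26914−0.24489) = 201 + 0.00668·99/0.02425 ≈ 228.27, so AQI = 228.
Sub-indices: SO₂→148, PM2.5→258, NO₂→126, O₃→228. Ranked high→low: 258, 228, 148, 126. Second-highest sub-index = 228.

228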